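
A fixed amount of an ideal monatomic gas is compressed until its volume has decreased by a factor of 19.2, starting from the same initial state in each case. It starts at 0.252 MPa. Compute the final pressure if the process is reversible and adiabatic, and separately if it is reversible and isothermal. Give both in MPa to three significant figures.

adiabatic: 34.7 MPa; isothermal: 4.84 MPa

For a monatomic ideal gas γ = 5/3.
Isothermal: P₂ = P₁(V₁/V₂) = 0.252×19.2 = 4.838 MPa.
Adiabatic: P₂ = P₁(V₁/V₂)^γ = 0.252×19.2^(5/3) = 34.69 MPa.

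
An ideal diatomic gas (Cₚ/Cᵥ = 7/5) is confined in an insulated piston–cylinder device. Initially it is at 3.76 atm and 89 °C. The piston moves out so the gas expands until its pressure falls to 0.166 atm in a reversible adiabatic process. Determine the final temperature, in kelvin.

T₂ ≈ 148 K

Along an adiabat T P^((1−γ)/γ) is constant, so T₂ = T₁ (P₂/P₁)^((γ−1)/γ).
T₁ = 89 °C = 362.1 K.
T₂ = 362.1 × (0.166/3.76)^(2/7) = 148.5 K.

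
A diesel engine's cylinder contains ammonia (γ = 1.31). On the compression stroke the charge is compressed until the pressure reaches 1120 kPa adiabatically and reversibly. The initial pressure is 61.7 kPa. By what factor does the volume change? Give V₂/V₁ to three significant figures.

From PV^γ = const, V₂/V₁ = (P₁/P₂)^(1/γ).
V₂/V₁ = (61.7/1120)^(0.763) = 0.1094.

V₂/V₁ ≈ 0.109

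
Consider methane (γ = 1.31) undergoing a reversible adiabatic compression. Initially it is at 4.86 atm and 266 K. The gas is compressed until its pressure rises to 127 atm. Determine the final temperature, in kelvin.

T₂ ≈ 576 K

Adiabatic: T₂/T₁ = (P₂/P₁)^((γ−1)/γ).
T₂ = 266 × (127/4.86)^(0.237) = 575.8 K.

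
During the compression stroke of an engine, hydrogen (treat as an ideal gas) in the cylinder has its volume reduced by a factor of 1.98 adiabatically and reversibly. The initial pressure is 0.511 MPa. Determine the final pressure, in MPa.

P₂ ≈ 1.33 MPa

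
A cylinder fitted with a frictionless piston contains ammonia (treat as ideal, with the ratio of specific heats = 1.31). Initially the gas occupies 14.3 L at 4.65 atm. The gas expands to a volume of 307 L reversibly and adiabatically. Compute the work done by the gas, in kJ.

W ≈ 13.3 kJ

P₂ = P₁(V₁/V₂)^γ = 4.65×(14.3/307)^(1.31) = 0.08371 atm.
For a reversible adiabat, W_by_gas = (P₁V₁ − P₂V₂)/(γ−1).
W_by = (471200×0.0143 − 8482×0.307) / (0.31) = 13330 J.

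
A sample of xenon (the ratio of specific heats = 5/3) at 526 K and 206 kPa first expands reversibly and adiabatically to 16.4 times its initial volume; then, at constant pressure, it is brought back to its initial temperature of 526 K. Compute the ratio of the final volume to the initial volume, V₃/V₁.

Adiabatic step: V₂/V₁ = 16.4; T₂ = T₁·(1/16.4)^(2/3) = 81.49 K.
Isobaric step: V₃/V₂ = T₃/T₂ = 526/81.49.
V₃/V₁ = (V₂/V₁)(V₃/V₂) = 16.4 × (526/81.49) = 105.9.

V₃/V₁ ≈ 106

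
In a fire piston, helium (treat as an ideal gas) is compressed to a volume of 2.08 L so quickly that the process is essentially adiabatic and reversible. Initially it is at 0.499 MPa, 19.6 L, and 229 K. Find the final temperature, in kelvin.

Adiabatic: T₁V₁^(γ−1) = T₂V₂^(γ−1) ⇒ T₂ = T₁ (V₁/V₂)^(γ−1).
γ = 5/3 for a monatomic ideal gas.
T₂ = 229 × (19.6/2.08)^(2/3) = 1022 K.

T₂ ≈ 1020 K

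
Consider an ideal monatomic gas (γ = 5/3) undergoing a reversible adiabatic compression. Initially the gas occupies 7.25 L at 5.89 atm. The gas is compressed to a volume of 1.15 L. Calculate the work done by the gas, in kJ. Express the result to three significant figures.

P₂ = P₁(V₁/V₂)^γ = 5.89×(7.25/1.15)^(5/3) = 126.7 atm.
For a reversible adiabat, W_by_gas = (P₁V₁ − P₂V₂)/(γ−1).
W_by = (596800×0.00725 − 1.284×10^7×0.00115) / (2/3) = -15660 J.

W ≈ -15.7 kJ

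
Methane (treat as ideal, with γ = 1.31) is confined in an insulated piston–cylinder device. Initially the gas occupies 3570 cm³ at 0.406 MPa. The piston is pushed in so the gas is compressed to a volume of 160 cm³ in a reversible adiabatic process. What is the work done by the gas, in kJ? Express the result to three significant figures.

W ≈ -7.57 kJ

P₂ = P₁(V₁/V₂)^γ = 0.406×(3570/160)^(1.31) = 23.72 MPa.
For a reversible adiabat, W_by_gas = (P₁V₁ − P₂V₂)/(γ−1).
W_by = (406000×0.00357 − 2.372×10^7×0.00016) / (0.31) = -7567 J.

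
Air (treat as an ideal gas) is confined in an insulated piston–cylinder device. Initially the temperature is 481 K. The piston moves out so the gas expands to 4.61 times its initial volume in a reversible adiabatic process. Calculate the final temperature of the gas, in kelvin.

T₂ ≈ 261 K

Adiabatic: T₁V₁^(γ−1) = T₂V₂^(γ−1) ⇒ T₂ = T₁ (V₁/V₂)^(γ−1).
For a diatomic ideal gas γ = 7/5, so γ−1 = 2/5.
T₂ = 481 × (1/4.61)^(2/5) = 261 K.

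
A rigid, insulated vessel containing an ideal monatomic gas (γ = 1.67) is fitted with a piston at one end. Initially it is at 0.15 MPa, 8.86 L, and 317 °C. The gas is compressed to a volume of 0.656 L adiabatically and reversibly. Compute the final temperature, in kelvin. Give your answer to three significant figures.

For a reversible adiabat TV^(γ−1) is constant, so T₂ = T₁ (V₁/V₂)^(γ−1).
T₁ = 317 °C = 590.1 K.
T₂ = 590.1 × (8.86/0.656)^(0.67) = 3376 K.

T₂ ≈ 3380 K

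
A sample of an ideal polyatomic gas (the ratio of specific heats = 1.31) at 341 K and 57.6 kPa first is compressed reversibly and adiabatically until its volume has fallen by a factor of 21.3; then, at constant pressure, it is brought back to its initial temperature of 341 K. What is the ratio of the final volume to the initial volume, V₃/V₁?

V₃/V₁ ≈ 0.0182

Adiabatic step: V₂/V₁ = 0.04695; T₂ = T₁·21.3^(0.31) = 880.1 K.
Isobaric step: V₃/V₂ = T₃/T₂ = 341/880.1.
V₃/V₁ = (V₂/V₁)(V₃/V₂) = 0.04695 × (341/880.1) = 0.01819.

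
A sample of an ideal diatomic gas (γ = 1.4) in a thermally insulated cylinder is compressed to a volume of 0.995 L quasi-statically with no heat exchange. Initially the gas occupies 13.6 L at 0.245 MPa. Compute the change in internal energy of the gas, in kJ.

ΔU ≈ 15.4 kJ

P₂ = P₁(V₁/V₂)^γ = 0.245×(13.6/0.995)^(1.4) = 9.532 MPa.
For a reversible adiabat, W_by_gas = (P₁V₁ − P₂V₂)/(γ−1).
W_by = (245000×0.0136 − 9.532×10^6×0.000995) / (0.4) = -15380 J.
Q = 0 ⇒ ΔU = −W_by = 15380 J.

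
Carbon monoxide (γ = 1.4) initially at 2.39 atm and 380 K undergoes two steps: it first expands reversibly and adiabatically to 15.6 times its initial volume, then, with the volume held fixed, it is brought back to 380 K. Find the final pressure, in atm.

P₃ ≈ 0.153 atm

Adiabatic step (PV^γ = const): P₂ = 2.39×(1/15.6)^(1.4) = 0.05105 atm; T₂ = 380×(1/15.6)^(0.4) = 126.6 K.
Isochoric: P₃ = P₂(T₃/T₂) = 0.05105 × (380/126.6) = 0.1532 atm.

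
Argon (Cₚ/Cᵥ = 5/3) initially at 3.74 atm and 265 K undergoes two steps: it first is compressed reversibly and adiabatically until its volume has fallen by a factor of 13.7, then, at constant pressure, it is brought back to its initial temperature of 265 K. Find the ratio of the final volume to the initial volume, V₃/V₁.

Adiabatic step: V₂/V₁ = 0.07299; T₂ = T₁·13.7^(2/3) = 1517 K.
Isobaric step: V₃/V₂ = T₃/T₂ = 265/1517.
V₃/V₁ = (V₂/V₁)(V₃/V₂) = 0.07299 × (265/1517) = 0.01275.

V₃/V₁ ≈ 0.0127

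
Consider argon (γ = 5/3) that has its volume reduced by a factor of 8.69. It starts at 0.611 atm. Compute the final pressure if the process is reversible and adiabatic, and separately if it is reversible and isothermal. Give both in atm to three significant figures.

adiabatic: 22.4 atm; isothermal: 5.31 atm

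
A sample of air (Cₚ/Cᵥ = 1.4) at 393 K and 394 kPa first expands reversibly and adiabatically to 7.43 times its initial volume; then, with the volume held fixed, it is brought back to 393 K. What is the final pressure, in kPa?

P₃ ≈ 53.0 kPa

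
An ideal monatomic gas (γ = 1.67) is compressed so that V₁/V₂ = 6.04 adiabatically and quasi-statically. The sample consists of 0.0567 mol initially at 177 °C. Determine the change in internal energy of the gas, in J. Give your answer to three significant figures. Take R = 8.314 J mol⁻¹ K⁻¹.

For a reversible adiabat TV^(γ−1) is constant, so T₂ = T₁ (V₁/V₂)^(γ−1).
T₁ = 177 °C = 450.1 K.
T₂ = 450.1 × 6.04^(0.67) = 1502 K.
Q = 0, so ΔU = W_on_gas = nCᵥΔT with Cᵥ = R/(γ−1) = 12.41 J/(mol·K).
ΔU = 0.0567 × 12.41 × (1502 − 450.1) = 740 J.

ΔU ≈ 740 J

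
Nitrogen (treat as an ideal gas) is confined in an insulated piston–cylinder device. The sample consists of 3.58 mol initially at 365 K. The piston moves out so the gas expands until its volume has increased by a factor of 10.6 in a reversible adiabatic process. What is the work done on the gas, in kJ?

W ≈ -16.6 kJ

Adiabatic: T₁V₁^(γ−1) = T₂V₂^(γ−1) ⇒ T₂ = T₁ (V₁/V₂)^(γ−1).
γ = 7/5 for a diatomic ideal gas, so γ−1 = 2/5.
T₂ = 365 × (1/10.6)^(2/5) = 142 K.
Q = 0, so ΔU = W_on_gas = nCᵥΔT with Cᵥ = R/(γ−1) = 20.79 J/(mol·K).
ΔU = 3.58 × 20.79 × (142 − 365) = -16600 J.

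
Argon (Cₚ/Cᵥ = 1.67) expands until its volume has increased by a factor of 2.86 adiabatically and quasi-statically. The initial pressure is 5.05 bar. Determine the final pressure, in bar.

Since PV^γ is constant along a reversible adiabat, P₂ = P₁ (V₁/V₂)^γ.
P₂ = 5.05 × (1/2.86)^(1.67) = 0.8733 bar.

P₂ ≈ 0.873 bar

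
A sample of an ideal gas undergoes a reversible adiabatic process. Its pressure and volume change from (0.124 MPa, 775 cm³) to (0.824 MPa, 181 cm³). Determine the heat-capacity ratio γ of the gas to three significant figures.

γ ≈ 1.30

PV^γ = const ⇒ γ = ln(P₂/P₁) / ln(V₁/V₂).
γ = ln(0.824/0.124) / ln(775/181) = 1.302.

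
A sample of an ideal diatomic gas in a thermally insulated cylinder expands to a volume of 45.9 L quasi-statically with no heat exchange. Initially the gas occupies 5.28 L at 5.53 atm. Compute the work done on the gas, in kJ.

γ = 7/5 for a diatomic ideal gas.
P₂ = P₁(V₁/V₂)^γ = 5.53×(5.28/45.9)^(7/5) = 0.2678 atm.
For a reversible adiabat, W_by_gas = (P₁V₁ − P₂V₂)/(γ−1).
W_by = (560300×0.00528 − 27140×0.0459) / (2/5) = 4282 J.
W_on_gas = −W_by = -4282 J.

W ≈ -4.28 kJ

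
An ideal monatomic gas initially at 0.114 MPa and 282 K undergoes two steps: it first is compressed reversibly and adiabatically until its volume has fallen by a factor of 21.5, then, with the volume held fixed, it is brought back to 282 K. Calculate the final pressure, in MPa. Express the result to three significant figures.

P₃ ≈ 2.45 MPa

For a monatomic ideal gas γ = 5/3.
Adiabatic step (PV^γ = const): P₂ = 0.114×21.5^(5/3) = 18.95 MPa; T₂ = 282×21.5^(2/3) = 2180 K.
Isochoric: P₃ = P₂(T₃/T₂) = 18.95 × (282/2180) = 2.451 MPa.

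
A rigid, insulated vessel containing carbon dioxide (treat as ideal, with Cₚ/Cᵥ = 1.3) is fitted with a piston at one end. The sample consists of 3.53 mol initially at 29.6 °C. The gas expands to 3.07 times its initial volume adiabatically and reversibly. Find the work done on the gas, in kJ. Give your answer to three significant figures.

W ≈ -8.46 kJ

Adiabatic: T₁V₁^(γ−1) = T₂V₂^(γ−1) ⇒ T₂ = T₁ (V₁/V₂)^(γ−1).
T₁ = 29.6 °C = 302.8 K.
T₂ = 302.8 × (1/3.07)^(0.3) = 216.2 K.
Q = 0, so ΔU = W_on_gas = nCᵥΔT with Cᵥ = R/(γ−1) = 27.71 J/(mol·K).
ΔU = 3.53 × 27.71 × (216.2 − 302.8) = -8463 J.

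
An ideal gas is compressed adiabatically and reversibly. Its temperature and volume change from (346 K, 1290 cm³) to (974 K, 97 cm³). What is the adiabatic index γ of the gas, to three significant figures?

TV^(γ−1) = const ⇒ γ − 1 = ln(T₂/T₁) / ln(V₁/V₂).
γ = 1 + ln(974/346) / ln(1290/97) = 1.4.

γ ≈ 1.40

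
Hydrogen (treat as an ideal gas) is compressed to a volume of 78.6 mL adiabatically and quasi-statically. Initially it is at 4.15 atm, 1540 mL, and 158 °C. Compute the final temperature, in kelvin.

T₂ ≈ 1420 K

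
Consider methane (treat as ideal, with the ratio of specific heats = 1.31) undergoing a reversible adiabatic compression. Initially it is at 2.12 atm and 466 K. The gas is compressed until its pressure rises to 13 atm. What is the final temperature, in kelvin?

T₂ ≈ 716 K

Along an adiabat T P^((1−γ)/γ) is constant, so T₂ = T₁ (P₂/P₁)^((γ−1)/γ).
T₂ = 466 × (13/2.12)^(0.237) = 715.8 K.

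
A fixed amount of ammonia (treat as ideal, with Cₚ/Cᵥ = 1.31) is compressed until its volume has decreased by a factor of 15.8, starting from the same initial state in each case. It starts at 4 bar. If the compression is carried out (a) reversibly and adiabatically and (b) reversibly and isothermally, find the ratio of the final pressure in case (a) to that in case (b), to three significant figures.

Isothermal: P_b = P₁(V₁/V₂) = 4×15.8.
Adiabatic: P_a = P₁(V₁/V₂)^γ = 4×15.8^(1.31).
P_a/P_b = (V₁/V₂)^(γ−1) = 15.8^(0.31) = 2.353.

P_adiabatic / P_isothermal ≈ 2.35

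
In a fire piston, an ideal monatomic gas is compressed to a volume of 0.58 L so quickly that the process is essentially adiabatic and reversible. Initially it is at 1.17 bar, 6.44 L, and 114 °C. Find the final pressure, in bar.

P₂ ≈ 64.7 bar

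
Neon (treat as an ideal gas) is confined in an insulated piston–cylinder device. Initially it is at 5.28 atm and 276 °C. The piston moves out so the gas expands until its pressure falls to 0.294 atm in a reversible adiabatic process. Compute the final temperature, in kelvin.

T₂ ≈ 173 K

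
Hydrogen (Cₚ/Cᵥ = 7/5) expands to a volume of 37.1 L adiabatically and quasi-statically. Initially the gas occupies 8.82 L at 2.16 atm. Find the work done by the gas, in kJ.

P₂ = P₁(V₁/V₂)^γ = 2.16×(8.82/37.1)^(7/5) = 0.2891 atm.
For a reversible adiabat, W_by_gas = (P₁V₁ − P₂V₂)/(γ−1).
W_by = (218900×0.00882 − 29290×0.0371) / (2/5) = 2109 J.

W ≈ 2.11 kJ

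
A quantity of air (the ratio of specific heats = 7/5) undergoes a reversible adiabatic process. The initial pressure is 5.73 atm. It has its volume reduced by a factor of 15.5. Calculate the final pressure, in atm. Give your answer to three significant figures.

Since PV^γ is constant along a reversible adiabat, P₂ = P₁ (V₁/V₂)^γ.
P₂ = 5.73 × 15.5^(7/5) = 265.8 atm.

P₂ ≈ 266 atm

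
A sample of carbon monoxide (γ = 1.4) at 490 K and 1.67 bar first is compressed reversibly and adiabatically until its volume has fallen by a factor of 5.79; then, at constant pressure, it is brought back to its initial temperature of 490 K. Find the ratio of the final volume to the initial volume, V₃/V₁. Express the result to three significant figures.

Adiabatic step: V₂/V₁ = 0.1727; T₂ = T₁·5.79^(0.4) = 989.2 K.
Isobaric step: V₃/V₂ = T₃/T₂ = 490/989.2.
V₃/V₁ = (V₂/V₁)(V₃/V₂) = 0.1727 × (490/989.2) = 0.08556.

V₃/V₁ ≈ 0.0856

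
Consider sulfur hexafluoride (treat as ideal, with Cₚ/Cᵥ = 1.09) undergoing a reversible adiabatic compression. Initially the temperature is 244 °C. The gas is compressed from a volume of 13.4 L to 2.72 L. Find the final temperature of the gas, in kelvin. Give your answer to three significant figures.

Adiabatic: T₁V₁^(γ−1) = T₂V₂^(γ−1) ⇒ T₂ = T₁ (V₁/V₂)^(γ−1).
T₁ = 244 °C = 517.1 K.
T₂ = 517.1 × (13.4/2.72)^(0.09) = 597 K.

T₂ ≈ 597 K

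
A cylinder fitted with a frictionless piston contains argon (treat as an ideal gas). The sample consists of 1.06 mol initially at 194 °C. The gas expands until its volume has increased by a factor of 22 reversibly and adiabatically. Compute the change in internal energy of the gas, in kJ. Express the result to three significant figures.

For a reversible adiabat TV^(γ−1) is constant, so T₂ = T₁ (V₁/V₂)^(γ−1).
γ = 5/3 for a monatomic ideal gas, so γ−1 = 2/3.
T₁ = 194 °C = 467.1 K.
T₂ = 467.1 × (1/22)^(2/3) = 59.5 K.
Q = 0, so ΔU = W_on_gas = nCᵥΔT with Cᵥ = R/(γ−1) = 12.47 J/(mol·K).
ΔU = 1.06 × 12.47 × (59.5 − 467.1) = -5389 J.

ΔU ≈ -5.39 kJ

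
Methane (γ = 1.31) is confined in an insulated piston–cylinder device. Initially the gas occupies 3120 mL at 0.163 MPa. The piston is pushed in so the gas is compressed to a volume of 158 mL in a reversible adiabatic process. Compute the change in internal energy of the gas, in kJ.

P₂ = P₁(V₁/V₂)^γ = 0.163×(3120/158)^(1.31) = 8.115 MPa.
For a reversible adiabat, W_by_gas = (P₁V₁ − P₂V₂)/(γ−1).
W_by = (163000×0.00312 − 8.115×10^6×0.000158) / (0.31) = -2496 J.
Q = 0 ⇒ ΔU = −W_by = 2496 J.

ΔU ≈ 2.50 kJ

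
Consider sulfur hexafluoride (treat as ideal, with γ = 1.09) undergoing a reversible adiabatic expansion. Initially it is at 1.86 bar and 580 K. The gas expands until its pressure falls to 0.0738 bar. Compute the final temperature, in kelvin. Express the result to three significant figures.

Along an adiabat T P^((1−γ)/γ) is constant, so T₂ = T₁ (P₂/P₁)^((γ−1)/γ).
T₂ = 580 × (0.0738/1.86)^(0.0826) = 444.3 K.

T₂ ≈ 444 K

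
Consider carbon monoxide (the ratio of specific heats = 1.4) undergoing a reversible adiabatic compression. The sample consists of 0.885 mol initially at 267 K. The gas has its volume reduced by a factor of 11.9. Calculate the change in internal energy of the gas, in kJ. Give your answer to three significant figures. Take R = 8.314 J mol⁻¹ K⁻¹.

ΔU ≈ 8.31 kJ

For a reversible adiabat TV^(γ−1) is constant, so T₂ = T₁ (V₁/V₂)^(γ−1).
T₂ = 267 × 11.9^(0.4) = 719 K.
Q = 0, so ΔU = W_on_gas = nCᵥΔT with Cᵥ = R/(γ−1) = 20.79 J/(mol·K).
ΔU = 0.885 × 20.79 × (719 − 267) = 8314 J.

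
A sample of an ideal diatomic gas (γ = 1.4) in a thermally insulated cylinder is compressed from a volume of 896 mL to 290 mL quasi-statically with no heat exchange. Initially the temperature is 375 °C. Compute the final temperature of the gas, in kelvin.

T₂ ≈ 1020 K

Adiabatic: T₁V₁^(γ−1) = T₂V₂^(γ−1) ⇒ T₂ = T₁ (V₁/V₂)^(γ−1).
T₁ = 375 °C = 648.1 K.
T₂ = 648.1 × (896/290)^(0.4) = 1018 K.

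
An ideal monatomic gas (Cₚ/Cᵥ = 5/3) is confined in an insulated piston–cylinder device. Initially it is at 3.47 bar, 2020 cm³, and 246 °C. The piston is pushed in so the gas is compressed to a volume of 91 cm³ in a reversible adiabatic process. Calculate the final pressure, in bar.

Adiabatic: P₁V₁^γ = P₂V₂^γ ⇒ P₂ = P₁ (V₁/V₂)^γ.
P₂ = 3.47 × (2020/91)^(5/3) = 608.4 bar.

P₂ ≈ 608 bar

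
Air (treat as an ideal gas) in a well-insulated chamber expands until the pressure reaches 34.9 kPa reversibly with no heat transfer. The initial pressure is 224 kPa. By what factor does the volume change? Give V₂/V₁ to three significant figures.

From PV^γ = const, V₂/V₁ = (P₁/P₂)^(1/γ).
For a diatomic ideal gas γ = 7/5.
V₂/V₁ = (224/34.9)^(5/7) = 3.773.

V₂/V₁ ≈ 3.77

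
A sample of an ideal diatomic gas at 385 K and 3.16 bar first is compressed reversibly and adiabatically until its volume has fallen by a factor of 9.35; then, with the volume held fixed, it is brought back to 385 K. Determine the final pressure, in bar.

P₃ ≈ 29.5 bar

For a diatomic ideal gas γ = 7/5.
Adiabatic step (PV^γ = const): P₂ = 3.16×9.35^(7/5) = 72.25 bar; T₂ = 385×9.35^(2/5) = 941.4 K.
Isochoric: P₃ = P₂(T₃/T₂) = 72.25 × (385/941.4) = 29.55 bar.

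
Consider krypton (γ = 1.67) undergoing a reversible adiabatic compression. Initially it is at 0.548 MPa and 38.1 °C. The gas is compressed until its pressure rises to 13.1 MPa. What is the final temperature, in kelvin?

T₂ ≈ 1110 K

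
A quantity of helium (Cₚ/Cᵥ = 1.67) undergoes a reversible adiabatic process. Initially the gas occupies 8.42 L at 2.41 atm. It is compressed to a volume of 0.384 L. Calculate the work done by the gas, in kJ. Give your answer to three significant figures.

W ≈ -21.2 kJ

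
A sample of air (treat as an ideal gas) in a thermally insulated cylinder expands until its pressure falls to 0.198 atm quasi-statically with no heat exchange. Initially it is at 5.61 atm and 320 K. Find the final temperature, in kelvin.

Adiabatic: T₂/T₁ = (P₂/P₁)^((γ−1)/γ).
For a diatomic ideal gas γ = 7/5, so (γ−1)/γ = 2/7.
T₂ = 320 × (0.198/5.61)^(2/7) = 123.1 K.

T₂ ≈ 123 K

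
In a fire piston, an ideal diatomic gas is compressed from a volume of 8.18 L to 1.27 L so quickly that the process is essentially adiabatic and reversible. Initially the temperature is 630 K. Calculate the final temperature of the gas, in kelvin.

For a reversible adiabat TV^(γ−1) is constant, so T₂ = T₁ (V₁/V₂)^(γ−1).
For a diatomic ideal gas γ = 7/5, so γ−1 = 2/5.
T₂ = 630 × (8.18/1.27)^(2/5) = 1327 K.

T₂ ≈ 1330 K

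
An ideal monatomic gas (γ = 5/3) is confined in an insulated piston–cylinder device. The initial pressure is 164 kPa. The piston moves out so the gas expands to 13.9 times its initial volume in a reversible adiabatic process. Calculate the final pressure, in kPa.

P₂ ≈ 2.04 kPa

Since PV^γ is constant along a reversible adiabat, P₂ = P₁ (V₁/V₂)^γ.
P₂ = 164 × (1/13.9)^(5/3) = 2.041 kPa.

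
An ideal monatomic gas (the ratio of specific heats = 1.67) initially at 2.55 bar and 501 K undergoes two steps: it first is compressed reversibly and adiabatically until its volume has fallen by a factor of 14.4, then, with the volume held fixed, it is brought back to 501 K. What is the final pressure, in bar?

P₃ ≈ 36.7 bar

Adiabatic step (PV^γ = const): P₂ = 2.55×14.4^(1.67) = 219.3 bar; T₂ = 501×14.4^(0.67) = 2992 K.
Isochoric: P₃ = P₂(T₃/T₂) = 219.3 × (501/2992) = 36.72 bar.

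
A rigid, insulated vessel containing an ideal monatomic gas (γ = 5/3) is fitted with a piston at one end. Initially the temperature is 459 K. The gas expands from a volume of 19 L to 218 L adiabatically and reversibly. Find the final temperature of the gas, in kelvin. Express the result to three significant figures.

Adiabatic: T₁V₁^(γ−1) = T₂V₂^(γ−1) ⇒ T₂ = T₁ (V₁/V₂)^(γ−1).
T₂ = 459 × (19/218)^(2/3) = 90.23 K.

T₂ ≈ 90.2 K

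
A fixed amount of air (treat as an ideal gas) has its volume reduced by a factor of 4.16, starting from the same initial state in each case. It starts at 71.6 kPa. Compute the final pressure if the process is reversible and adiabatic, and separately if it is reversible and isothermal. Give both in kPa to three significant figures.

For a diatomic ideal gas γ = 7/5.
Isothermal: P₂ = P₁(V₁/V₂) = 71.6×4.16 = 297.9 kPa.
Adiabatic: P₂ = P₁(V₁/V₂)^γ = 71.6×4.16^(7/5) = 526.8 kPa.

adiabatic: 527 kPa; isothermal: 298 kPa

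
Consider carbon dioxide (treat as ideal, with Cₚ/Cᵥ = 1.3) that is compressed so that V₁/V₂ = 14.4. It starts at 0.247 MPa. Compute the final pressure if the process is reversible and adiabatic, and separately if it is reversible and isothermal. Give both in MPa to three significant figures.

Isothermal: P₂ = P₁(V₁/V₂) = 0.247×14.4 = 3.557 MPa.
Adiabatic: P₂ = P₁(V₁/V₂)^γ = 0.247×14.4^(1.3) = 7.917 MPa.

adiabatic: 7.92 MPa; isothermal: 3.56 MPa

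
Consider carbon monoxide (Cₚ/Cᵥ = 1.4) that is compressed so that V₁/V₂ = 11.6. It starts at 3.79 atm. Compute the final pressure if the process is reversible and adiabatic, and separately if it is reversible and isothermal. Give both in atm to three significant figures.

Isothermal: P₂ = P₁(V₁/V₂) = 3.79×11.6 = 43.96 atm.
Adiabatic: P₂ = P₁(V₁/V₂)^γ = 3.79×11.6^(1.4) = 117.2 atm.

adiabatic: 117 atm; isothermal: 44.0 atm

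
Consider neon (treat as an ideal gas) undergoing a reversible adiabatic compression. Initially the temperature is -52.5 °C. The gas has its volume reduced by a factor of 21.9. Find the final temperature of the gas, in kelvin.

Adiabatic: T₁V₁^(γ−1) = T₂V₂^(γ−1) ⇒ T₂ = T₁ (V₁/V₂)^(γ−1).
For a monatomic ideal gas γ = 5/3, so γ−1 = 2/3.
T₁ = -52.5 °C = 220.6 K.
T₂ = 220.6 × 21.9^(2/3) = 1727 K.

T₂ ≈ 1730 K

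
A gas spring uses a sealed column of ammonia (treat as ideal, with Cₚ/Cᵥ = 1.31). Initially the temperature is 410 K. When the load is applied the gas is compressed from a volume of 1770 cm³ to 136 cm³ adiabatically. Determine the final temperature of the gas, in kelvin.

T₂ ≈ 908 K

For a reversible adiabat TV^(γ−1) is constant, so T₂ = T₁ (V₁/V₂)^(γ−1).
T₂ = 410 × (1770/136)^(0.31) = 908.4 K.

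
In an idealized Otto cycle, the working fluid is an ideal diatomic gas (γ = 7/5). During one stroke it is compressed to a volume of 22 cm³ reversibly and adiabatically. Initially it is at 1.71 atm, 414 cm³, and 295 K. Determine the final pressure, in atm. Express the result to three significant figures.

Adiabatic: P₁V₁^γ = P₂V₂^γ ⇒ P₂ = P₁ (V₁/V₂)^γ.
P₂ = 1.71 × (414/22)^(7/5) = 104.1 atm.

P₂ ≈ 104 atm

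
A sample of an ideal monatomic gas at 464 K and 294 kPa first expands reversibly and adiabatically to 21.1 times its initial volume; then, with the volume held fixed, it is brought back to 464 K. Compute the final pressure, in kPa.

For a monatomic ideal gas γ = 5/3.
Adiabatic step (PV^γ = const): P₂ = 294×(1/21.1)^(5/3) = 1.825 kPa; T₂ = 464×(1/21.1)^(2/3) = 60.77 K.
Isochoric: P₃ = P₂(T₃/T₂) = 1.825 × (464/60.77) = 13.93 kPa.

P₃ ≈ 13.9 kPa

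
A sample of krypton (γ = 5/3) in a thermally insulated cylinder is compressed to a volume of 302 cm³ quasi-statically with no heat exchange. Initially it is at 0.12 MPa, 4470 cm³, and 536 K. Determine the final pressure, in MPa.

Since PV^γ is constant along a reversible adiabat, P₂ = P₁ (V₁/V₂)^γ.
P₂ = 0.12 × (4470/302)^(5/3) = 10.71 MPa.

P₂ ≈ 10.7 MPa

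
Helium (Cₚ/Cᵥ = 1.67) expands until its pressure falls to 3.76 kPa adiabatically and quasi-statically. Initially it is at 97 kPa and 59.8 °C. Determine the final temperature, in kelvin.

T₂ ≈ 90.4 K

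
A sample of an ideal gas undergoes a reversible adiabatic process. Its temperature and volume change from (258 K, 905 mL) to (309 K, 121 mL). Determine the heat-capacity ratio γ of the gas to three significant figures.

TV^(γ−1) = const ⇒ γ − 1 = ln(T₂/T₁) / ln(V₁/V₂).
γ = 1 + ln(309/258) / ln(905/121) = 1.09.

γ ≈ 1.09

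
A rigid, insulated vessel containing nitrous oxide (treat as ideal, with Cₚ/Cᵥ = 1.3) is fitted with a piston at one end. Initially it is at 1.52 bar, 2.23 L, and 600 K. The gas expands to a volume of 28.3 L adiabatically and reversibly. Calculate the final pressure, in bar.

P₂ ≈ 0.0559 bar

Since PV^γ is constant along a reversible adiabat, P₂ = P₁ (V₁/V₂)^γ.
P₂ = 1.52 × (2.23/28.3)^(1.3) = 0.05589 bar.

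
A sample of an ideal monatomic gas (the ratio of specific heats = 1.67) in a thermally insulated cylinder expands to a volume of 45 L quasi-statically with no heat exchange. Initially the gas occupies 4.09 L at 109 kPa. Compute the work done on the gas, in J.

W ≈ -532 J

P₂ = P₁(V₁/V₂)^γ = 109×(4.09/45)^(1.67) = 1.987 kPa.
For a reversible adiabat, W_by_gas = (P₁V₁ − P₂V₂)/(γ−1).
W_by = (109000×0.00409 − 1987×0.045) / (0.67) = 532 J.
W_on_gas = −W_by = -532 J.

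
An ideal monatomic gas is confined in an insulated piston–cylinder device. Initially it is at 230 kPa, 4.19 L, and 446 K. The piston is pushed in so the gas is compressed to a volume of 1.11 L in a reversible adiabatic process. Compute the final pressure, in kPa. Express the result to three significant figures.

P₂ ≈ 2100 kPa

Adiabatic: P₁V₁^γ = P₂V₂^γ ⇒ P₂ = P₁ (V₁/V₂)^γ.
γ = 5/3 for a monatomic ideal gas.
P₂ = 230 × (4.19/1.11)^(5/3) = 2105 kPa.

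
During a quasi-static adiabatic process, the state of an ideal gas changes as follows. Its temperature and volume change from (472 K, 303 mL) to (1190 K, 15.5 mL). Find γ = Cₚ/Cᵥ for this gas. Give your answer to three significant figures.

γ ≈ 1.31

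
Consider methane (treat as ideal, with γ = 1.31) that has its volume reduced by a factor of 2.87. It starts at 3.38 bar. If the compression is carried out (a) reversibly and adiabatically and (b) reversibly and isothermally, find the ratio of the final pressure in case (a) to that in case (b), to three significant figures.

P_adiabatic / P_isothermal ≈ 1.39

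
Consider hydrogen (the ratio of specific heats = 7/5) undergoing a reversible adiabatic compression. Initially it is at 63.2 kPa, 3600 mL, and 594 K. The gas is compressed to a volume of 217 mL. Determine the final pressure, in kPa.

P₂ ≈ 3220 kPa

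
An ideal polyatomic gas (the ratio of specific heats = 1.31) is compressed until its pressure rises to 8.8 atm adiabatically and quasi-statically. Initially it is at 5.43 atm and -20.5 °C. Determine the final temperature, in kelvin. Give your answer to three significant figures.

T₂ ≈ 283 K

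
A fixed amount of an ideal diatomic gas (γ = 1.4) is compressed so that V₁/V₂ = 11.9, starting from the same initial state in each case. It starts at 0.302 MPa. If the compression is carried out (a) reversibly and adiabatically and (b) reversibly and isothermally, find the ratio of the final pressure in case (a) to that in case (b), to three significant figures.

P_adiabatic / P_isothermal ≈ 2.69

Isothermal: P_b = P₁(V₁/V₂) = 0.302×11.9.
Adiabatic: P_a = P₁(V₁/V₂)^γ = 0.302×11.9^(1.4).
P_a/P_b = (V₁/V₂)^(γ−1) = 11.9^(0.4) = 2.693.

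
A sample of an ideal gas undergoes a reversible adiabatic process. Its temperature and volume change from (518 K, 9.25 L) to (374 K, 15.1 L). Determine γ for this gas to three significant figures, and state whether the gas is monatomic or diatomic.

TV^(γ−1) = const ⇒ γ − 1 = ln(T₂/T₁) / ln(V₁/V₂).
γ = 1 + ln(374/518) / ln(9.25/15.1) = 1.665.
γ ≈ 1.66 is close to 5/3, so the gas is monatomic.

γ ≈ 1.66; monatomic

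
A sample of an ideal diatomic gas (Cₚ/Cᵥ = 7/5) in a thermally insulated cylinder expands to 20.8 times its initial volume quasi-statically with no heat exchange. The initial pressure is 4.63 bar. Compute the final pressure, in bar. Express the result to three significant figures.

Since PV^γ is constant along a reversible adiabat, P₂ = P₁ (V₁/V₂)^γ.
P₂ = 4.63 × (1/20.8)^(7/5) = 0.06611 bar.

P₂ ≈ 0.0661 bar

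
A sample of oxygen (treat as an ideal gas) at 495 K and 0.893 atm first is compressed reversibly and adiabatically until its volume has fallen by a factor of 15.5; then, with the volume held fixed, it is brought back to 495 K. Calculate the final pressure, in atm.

P₃ ≈ 13.8 atm

For a diatomic ideal gas γ = 7/5.
Adiabatic step (PV^γ = const): P₂ = 0.893×15.5^(7/5) = 41.43 atm; T₂ = 495×15.5^(2/5) = 1482 K.
Isochoric: P₃ = P₂(T₃/T₂) = 41.43 × (495/1482) = 13.84 atm.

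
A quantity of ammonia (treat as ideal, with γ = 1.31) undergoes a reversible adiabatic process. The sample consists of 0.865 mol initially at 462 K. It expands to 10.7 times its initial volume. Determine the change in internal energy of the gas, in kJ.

ΔU ≈ -5.58 kJ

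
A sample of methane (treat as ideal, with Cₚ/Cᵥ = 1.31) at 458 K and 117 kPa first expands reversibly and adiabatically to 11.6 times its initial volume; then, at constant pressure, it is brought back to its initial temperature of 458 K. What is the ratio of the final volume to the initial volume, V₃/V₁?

V₃/V₁ ≈ 24.8

Adiabatic step: V₂/V₁ = 11.6; T₂ = T₁·(1/11.6)^(0.31) = 214.2 K.
Isobaric step: V₃/V₂ = T₃/T₂ = 458/214.2.
V₃/V₁ = (V₂/V₁)(V₃/V₂) = 11.6 × (458/214.2) = 24.8.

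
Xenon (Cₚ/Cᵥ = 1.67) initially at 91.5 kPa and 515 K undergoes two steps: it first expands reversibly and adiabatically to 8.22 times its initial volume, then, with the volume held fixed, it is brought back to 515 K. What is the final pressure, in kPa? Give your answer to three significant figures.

Adiabatic step (PV^γ = const): P₂ = 91.5×(1/8.22)^(1.67) = 2.714 kPa; T₂ = 515×(1/8.22)^(0.67) = 125.6 K.
Isochoric: P₃ = P₂(T₃/T₂) = 2.714 × (515/125.6) = 11.13 kPa.

P₃ ≈ 11.1 kPa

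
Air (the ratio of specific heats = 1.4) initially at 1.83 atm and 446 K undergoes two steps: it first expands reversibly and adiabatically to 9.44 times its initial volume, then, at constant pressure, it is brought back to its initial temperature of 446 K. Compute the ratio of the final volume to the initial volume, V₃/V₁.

Adiabatic step: V₂/V₁ = 9.44; T₂ = T₁·(1/9.44)^(0.4) = 181.7 K.
Isobaric step: V₃/V₂ = T₃/T₂ = 446/181.7.
V₃/V₁ = (V₂/V₁)(V₃/V₂) = 9.44 × (446/181.7) = 23.17.

V₃/V₁ ≈ 23.2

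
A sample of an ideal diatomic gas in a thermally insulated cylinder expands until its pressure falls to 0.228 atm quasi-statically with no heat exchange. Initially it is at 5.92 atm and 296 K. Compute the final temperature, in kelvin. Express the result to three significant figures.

T₂ ≈ 117 K

Adiabatic: T₂/T₁ = (P₂/P₁)^((γ−1)/γ).
For a diatomic ideal gas γ = 7/5, so (γ−1)/γ = 2/7.
T₂ = 296 × (0.228/5.92)^(2/7) = 116.7 K.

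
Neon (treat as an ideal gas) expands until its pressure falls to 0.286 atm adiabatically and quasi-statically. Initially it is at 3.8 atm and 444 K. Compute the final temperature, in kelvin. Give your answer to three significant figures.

Along an adiabat T P^((1−γ)/γ) is constant, so T₂ = T₁ (P₂/P₁)^((γ−1)/γ).
For a monatomic ideal gas γ = 5/3, so (γ−1)/γ = 2/5.
T₂ = 444 × (0.286/3.8)^(2/5) = 157.8 K.

T₂ ≈ 158 K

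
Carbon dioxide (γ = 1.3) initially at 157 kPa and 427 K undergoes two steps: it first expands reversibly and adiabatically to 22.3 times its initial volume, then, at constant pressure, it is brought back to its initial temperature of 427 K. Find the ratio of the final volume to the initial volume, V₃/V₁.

V₃/V₁ ≈ 56.6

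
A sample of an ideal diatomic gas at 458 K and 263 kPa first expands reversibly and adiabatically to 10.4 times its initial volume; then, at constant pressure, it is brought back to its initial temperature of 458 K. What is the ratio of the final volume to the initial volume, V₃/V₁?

V₃/V₁ ≈ 26.5

For a diatomic ideal gas γ = 7/5.
Adiabatic step: V₂/V₁ = 10.4; T₂ = T₁·(1/10.4)^(2/5) = 179.5 K.
Isobaric step: V₃/V₂ = T₃/T₂ = 458/179.5.
V₃/V₁ = (V₂/V₁)(V₃/V₂) = 10.4 × (458/179.5) = 26.54.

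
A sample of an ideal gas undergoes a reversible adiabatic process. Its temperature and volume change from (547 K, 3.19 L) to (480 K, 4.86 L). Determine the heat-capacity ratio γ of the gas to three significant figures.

γ ≈ 1.31

TV^(γ−1) = const ⇒ γ − 1 = ln(T₂/T₁) / ln(V₁/V₂).
γ = 1 + ln(480/547) / ln(3.19/4.86) = 1.31.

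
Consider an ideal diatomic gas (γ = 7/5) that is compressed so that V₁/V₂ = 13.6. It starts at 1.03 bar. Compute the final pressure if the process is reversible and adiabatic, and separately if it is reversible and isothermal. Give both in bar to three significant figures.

Isothermal: P₂ = P₁(V₁/V₂) = 1.03×13.6 = 14.01 bar.
Adiabatic: P₂ = P₁(V₁/V₂)^γ = 1.03×13.6^(7/5) = 39.79 bar.

adiabatic: 39.8 bar; isothermal: 14.0 bar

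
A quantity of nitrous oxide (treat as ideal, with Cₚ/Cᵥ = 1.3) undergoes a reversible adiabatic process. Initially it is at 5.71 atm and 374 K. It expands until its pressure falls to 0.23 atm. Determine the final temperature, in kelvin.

Adiabatic: T₂/T₁ = (P₂/P₁)^((γ−1)/γ).
T₂ = 374 × (0.23/5.71)^(0.231) = 178.2 K.

T₂ ≈ 178 K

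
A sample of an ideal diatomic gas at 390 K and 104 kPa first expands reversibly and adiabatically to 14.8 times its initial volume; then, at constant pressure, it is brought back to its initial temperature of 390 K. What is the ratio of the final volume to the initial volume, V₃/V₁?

For a diatomic ideal gas γ = 7/5.
Adiabatic step: V₂/V₁ = 14.8; T₂ = T₁·(1/14.8)^(2/5) = 132.7 K.
Isobaric step: V₃/V₂ = T₃/T₂ = 390/132.7.
V₃/V₁ = (V₂/V₁)(V₃/V₂) = 14.8 × (390/132.7) = 43.49.

V₃/V₁ ≈ 43.5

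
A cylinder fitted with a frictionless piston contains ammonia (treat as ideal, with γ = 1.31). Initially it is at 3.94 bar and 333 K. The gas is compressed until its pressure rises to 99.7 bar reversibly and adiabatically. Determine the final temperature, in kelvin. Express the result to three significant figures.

Adiabatic: T₂/T₁ = (P₂/P₁)^((γ−1)/γ).
T₂ = 333 × (99.7/3.94)^(0.237) = 715.3 K.

T₂ ≈ 715 K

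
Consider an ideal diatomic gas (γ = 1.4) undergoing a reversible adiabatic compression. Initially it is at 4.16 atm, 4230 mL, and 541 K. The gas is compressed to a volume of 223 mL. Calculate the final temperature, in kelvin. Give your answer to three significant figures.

Adiabatic: T₁V₁^(γ−1) = T₂V₂^(γ−1) ⇒ T₂ = T₁ (V₁/V₂)^(γ−1).
T₂ = 541 × (4230/223)^(0.4) = 1756 K.

T₂ ≈ 1760 K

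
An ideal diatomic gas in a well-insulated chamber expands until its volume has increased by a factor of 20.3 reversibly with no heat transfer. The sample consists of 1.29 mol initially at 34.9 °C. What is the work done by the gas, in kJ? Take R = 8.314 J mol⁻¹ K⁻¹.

Adiabatic: T₁V₁^(γ−1) = T₂V₂^(γ−1) ⇒ T₂ = T₁ (V₁/V₂)^(γ−1).
γ = 7/5 for a diatomic ideal gas, so γ−1 = 2/5.
T₁ = 34.9 °C = 308 K.
T₂ = 308 × (1/20.3)^(2/5) = 92.39 K.
Q = 0, so ΔU = W_on_gas = nCᵥΔT with Cᵥ = R/(γ−1) = 20.79 J/(mol·K).
ΔU = 1.29 × 20.79 × (92.39 − 308) = -5782 J.
Work done by the gas = −ΔU = 5782 J.

W ≈ 5.78 kJ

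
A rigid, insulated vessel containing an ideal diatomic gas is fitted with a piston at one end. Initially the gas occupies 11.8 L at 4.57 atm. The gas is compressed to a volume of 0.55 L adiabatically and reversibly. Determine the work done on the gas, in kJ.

γ = 7/5 for a diatomic ideal gas.
P₂ = P₁(V₁/V₂)^γ = 4.57×(11.8/0.55)^(7/5) = 334.2 atm.
For a reversible adiabat, W_by_gas = (P₁V₁ − P₂V₂)/(γ−1).
W_by = (463100×0.0118 − 3.387×10^7×0.00055) / (2/5) = -32910 J.
W_on_gas = −W_by = 32910 J.

W ≈ 32.9 kJ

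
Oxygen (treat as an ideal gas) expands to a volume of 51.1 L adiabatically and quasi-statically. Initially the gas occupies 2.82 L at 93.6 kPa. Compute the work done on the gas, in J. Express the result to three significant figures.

γ = 7/5 for a diatomic ideal gas.
P₂ = P₁(V₁/V₂)^γ = 93.6×(2.82/51.1)^(7/5) = 1.621 kPa.
For a reversible adiabat, W_by_gas = (P₁V₁ − P₂V₂)/(γ−1).
W_by = (93600×0.00282 − 1621×0.0511) / (2/5) = 452.8 J.
W_on_gas = −W_by = -452.8 J.

W ≈ -453 J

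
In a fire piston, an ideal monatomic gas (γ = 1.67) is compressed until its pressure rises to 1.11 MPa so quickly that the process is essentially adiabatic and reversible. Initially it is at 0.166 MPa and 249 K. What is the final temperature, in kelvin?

T₂ ≈ 534 K

Along an adiabat T P^((1−γ)/γ) is constant, so T₂ = T₁ (P₂/P₁)^((γ−1)/γ).
T₂ = 249 × (1.11/0.166)^(0.401) = 533.7 K.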